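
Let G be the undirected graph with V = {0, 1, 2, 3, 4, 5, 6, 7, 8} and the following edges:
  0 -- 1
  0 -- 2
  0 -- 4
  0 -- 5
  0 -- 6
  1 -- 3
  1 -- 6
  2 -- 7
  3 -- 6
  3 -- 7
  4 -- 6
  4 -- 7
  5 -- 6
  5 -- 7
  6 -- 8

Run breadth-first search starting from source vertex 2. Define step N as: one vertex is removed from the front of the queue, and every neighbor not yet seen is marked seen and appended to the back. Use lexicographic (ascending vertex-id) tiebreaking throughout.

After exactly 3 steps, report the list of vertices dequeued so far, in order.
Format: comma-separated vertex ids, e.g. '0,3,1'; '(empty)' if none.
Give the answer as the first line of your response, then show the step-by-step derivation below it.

2,0,7

step 1: dequeue 2; queue=[0,7]; order=2
step 2: dequeue 0; queue=[7,1,4,5,6]; order=2,0
step 3: dequeue 7; queue=[1,4,5,6,3]; order=2,0,7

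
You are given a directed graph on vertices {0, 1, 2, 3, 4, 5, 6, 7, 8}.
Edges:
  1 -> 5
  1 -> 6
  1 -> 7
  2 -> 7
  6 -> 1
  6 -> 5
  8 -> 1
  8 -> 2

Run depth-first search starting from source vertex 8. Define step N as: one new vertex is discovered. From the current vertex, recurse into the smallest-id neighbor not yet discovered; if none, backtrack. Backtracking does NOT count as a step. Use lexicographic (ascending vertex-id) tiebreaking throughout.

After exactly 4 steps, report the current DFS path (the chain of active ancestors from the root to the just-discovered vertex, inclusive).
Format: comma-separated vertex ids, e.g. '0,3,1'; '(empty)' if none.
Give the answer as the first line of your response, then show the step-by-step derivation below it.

8,1,6

step 1: discover 8; path=8; order=8
step 2: discover 1; path=8>1; order=8,1
step 3: discover 5; path=8>1>5; order=8,1,5
step 4: discover 6; path=8>1>6; order=8,1,5,6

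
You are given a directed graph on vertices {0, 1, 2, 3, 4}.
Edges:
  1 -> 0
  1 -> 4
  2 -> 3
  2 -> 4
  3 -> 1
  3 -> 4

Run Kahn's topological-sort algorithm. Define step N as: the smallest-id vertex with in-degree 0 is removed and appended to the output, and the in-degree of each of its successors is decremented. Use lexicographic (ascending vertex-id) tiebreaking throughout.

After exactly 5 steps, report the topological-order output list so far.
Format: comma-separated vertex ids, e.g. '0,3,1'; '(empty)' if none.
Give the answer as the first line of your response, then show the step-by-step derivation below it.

2,3,1,0,4

step 1: output 2; order=[2]; indeg=(1,1,0,0,2)
step 2: output 3; order=[2,3]; indeg=(1,0,0,0,1)
step 3: output 1; order=[2,3,1]; indeg=(0,0,0,0,0)
step 4: output 0; order=[2,3,1,0]; indeg=(0,0,0,0,0)
step 5: output 4; order=[2,3,1,0,4]; indeg=(0,0,0,0,0)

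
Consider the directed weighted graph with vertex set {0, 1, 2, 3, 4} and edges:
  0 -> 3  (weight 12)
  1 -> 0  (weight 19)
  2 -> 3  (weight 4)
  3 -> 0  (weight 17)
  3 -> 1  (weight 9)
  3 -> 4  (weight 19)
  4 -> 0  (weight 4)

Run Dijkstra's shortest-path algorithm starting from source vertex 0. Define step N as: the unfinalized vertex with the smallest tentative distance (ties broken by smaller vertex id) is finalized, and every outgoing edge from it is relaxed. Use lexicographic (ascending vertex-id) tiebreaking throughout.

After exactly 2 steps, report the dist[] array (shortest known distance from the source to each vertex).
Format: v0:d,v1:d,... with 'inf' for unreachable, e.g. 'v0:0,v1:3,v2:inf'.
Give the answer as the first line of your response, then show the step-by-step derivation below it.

v0:0,v1:21,v2:inf,v3:12,v4:31

step 1: dist = v0:0,v1:inf,v2:inf,v3:12,v4:inf
step 2: dist = v0:0,v1:21,v2:inf,v3:12,v4:31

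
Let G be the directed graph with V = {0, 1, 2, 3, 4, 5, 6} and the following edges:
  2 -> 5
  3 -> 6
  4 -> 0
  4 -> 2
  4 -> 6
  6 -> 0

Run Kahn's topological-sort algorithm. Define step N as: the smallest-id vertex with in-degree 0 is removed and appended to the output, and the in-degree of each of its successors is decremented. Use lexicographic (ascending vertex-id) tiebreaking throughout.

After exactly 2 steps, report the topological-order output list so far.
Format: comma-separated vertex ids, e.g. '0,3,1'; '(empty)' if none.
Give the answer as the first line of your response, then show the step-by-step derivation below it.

1,3

step 1: output 1; order=[1]; indeg=(2,0,1,0,0,1,2)
step 2: output 3; order=[1,3]; indeg=(2,0,1,0,0,1,1)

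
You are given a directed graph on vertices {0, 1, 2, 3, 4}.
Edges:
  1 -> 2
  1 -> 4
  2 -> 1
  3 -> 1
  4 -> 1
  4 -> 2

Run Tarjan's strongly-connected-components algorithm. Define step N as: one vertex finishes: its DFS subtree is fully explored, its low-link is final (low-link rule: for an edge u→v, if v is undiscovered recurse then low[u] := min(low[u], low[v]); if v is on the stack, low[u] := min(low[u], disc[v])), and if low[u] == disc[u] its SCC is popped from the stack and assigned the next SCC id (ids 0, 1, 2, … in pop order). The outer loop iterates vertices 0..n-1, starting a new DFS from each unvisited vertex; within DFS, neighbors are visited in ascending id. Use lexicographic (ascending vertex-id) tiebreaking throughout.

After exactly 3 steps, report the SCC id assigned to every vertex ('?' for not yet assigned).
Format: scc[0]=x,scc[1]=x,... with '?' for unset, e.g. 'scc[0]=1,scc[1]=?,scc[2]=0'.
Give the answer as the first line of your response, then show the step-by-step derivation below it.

scc[0]=0,scc[1]=?,scc[2]=?,scc[3]=?,scc[4]=?

step 1: low=(low[0]=0,low[1]=?,low[2]=?,low[3]=?,low[4]=?); scc=(scc[0]=0,scc[1]=?,scc[2]=?,scc[3]=?,scc[4]=?)
step 2: low=(low[0]=0,low[1]=1,low[2]=1,low[3]=?,low[4]=?); scc=(scc[0]=0,scc[1]=?,scc[2]=?,scc[3]=?,scc[4]=?)
step 3: low=(low[0]=0,low[1]=1,low[2]=1,low[3]=?,low[4]=1); scc=(scc[0]=0,scc[1]=?,scc[2]=?,scc[3]=?,scc[4]=?)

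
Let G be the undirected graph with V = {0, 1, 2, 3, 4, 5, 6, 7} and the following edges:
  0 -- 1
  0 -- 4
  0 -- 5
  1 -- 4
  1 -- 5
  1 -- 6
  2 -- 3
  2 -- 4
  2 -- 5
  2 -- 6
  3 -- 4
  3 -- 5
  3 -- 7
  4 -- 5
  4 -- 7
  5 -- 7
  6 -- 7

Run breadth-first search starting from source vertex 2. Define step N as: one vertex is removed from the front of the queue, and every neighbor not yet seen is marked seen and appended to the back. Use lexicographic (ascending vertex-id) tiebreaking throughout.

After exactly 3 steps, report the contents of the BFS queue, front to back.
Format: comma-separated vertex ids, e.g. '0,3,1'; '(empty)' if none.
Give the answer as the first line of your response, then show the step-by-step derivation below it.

5,6,7,0,1

step 1: dequeue 2; queue=[3,4,5,6]; order=2
step 2: dequeue 3; queue=[4,5,6,7]; order=2,3
step 3: dequeue 4; queue=[5,6,7,0,1]; order=2,3,4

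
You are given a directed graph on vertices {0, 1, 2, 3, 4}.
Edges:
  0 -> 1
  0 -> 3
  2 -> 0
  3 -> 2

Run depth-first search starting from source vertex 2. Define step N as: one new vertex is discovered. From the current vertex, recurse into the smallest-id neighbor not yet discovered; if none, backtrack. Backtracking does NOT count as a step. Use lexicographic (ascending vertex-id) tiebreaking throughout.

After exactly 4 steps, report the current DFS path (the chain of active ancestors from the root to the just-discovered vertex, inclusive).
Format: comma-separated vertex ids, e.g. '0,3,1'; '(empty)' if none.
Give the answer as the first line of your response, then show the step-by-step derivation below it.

2,0,3

step 1: discover 2; path=2; order=2
step 2: discover 0; path=2>0; order=2,0
step 3: discover 1; path=2>0>1; order=2,0,1
step 4: discover 3; path=2>0>3; order=2,0,1,3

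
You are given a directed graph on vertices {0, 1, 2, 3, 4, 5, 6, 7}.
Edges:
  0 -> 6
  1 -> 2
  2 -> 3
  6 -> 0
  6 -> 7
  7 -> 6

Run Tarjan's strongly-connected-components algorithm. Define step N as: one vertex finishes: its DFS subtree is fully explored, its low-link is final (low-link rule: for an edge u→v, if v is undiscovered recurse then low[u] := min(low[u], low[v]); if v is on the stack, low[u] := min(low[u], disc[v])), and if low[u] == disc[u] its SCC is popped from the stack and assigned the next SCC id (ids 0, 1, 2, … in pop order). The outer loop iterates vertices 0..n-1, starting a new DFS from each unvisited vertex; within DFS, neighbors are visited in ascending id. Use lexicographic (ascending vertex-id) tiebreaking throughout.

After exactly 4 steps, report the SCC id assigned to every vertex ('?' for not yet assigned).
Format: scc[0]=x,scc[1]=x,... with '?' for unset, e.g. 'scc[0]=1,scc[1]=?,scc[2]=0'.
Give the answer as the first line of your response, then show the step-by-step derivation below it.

scc[0]=0,scc[1]=?,scc[2]=?,scc[3]=1,scc[4]=?,scc[5]=?,scc[6]=0,scc[7]=0

step 1: low=(low[0]=0,low[1]=?,low[2]=?,low[3]=?,low[4]=?,low[5]=?,low[6]=0,low[7]=1); scc=(scc[0]=?,scc[1]=?,scc[2]=?,scc[3]=?,scc[4]=?,scc[5]=?,scc[6]=?,scc[7]=?)
step 2: low=(low[0]=0,low[1]=?,low[2]=?,low[3]=?,low[4]=?,low[5]=?,low[6]=0,low[7]=1); scc=(scc[0]=?,scc[1]=?,scc[2]=?,scc[3]=?,scc[4]=?,scc[5]=?,scc[6]=?,scc[7]=?)
step 3: low=(low[0]=0,low[1]=?,low[2]=?,low[3]=?,low[4]=?,low[5]=?,low[6]=0,low[7]=1); scc=(scc[0]=0,scc[1]=?,scc[2]=?,scc[3]=?,scc[4]=?,scc[5]=?,scc[6]=0,scc[7]=0)
step 4: low=(low[0]=0,low[1]=3,low[2]=4,low[3]=5,low[4]=?,low[5]=?,low[6]=0,low[7]=1); scc=(scc[0]=0,scc[1]=?,scc[2]=?,scc[3]=1,scc[4]=?,scc[5]=?,scc[6]=0,scc[7]=0)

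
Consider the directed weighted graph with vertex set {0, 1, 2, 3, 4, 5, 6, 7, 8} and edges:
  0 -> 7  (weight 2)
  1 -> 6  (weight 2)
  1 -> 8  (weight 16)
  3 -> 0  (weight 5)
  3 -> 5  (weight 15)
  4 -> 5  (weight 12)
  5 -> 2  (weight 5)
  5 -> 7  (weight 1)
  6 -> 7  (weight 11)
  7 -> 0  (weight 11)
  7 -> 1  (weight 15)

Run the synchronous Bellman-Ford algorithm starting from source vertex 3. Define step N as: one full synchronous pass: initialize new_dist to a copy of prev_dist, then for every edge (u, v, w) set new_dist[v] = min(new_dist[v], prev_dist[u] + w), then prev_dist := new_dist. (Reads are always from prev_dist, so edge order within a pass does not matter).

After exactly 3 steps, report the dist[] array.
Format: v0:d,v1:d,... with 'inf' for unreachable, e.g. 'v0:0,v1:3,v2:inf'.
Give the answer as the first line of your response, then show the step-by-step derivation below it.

v0:5,v1:22,v2:20,v3:0,v4:inf,v5:15,v6:inf,v7:7,v8:inf

step 1: dist = v0:5,v1:inf,v2:inf,v3:0,v4:inf,v5:15,v6:inf,v7:inf,v8:inf
step 2: dist = v0:5,v1:inf,v2:20,v3:0,v4:inf,v5:15,v6:inf,v7:7,v8:inf
step 3: dist = v0:5,v1:22,v2:20,v3:0,v4:inf,v5:15,v6:inf,v7:7,v8:inf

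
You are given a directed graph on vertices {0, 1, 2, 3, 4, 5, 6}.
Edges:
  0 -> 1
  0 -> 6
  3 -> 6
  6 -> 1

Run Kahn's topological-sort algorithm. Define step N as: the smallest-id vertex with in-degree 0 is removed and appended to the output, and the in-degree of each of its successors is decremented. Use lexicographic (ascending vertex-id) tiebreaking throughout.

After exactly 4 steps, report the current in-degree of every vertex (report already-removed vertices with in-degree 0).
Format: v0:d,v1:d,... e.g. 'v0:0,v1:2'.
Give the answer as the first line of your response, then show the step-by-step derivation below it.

v0:0,v1:1,v2:0,v3:0,v4:0,v5:0,v6:0

step 1: output 0; order=[0]; indeg=(0,1,0,0,0,0,1)
step 2: output 2; order=[0,2]; indeg=(0,1,0,0,0,0,1)
step 3: output 3; order=[0,2,3]; indeg=(0,1,0,0,0,0,0)
step 4: output 4; order=[0,2,3,4]; indeg=(0,1,0,0,0,0,0)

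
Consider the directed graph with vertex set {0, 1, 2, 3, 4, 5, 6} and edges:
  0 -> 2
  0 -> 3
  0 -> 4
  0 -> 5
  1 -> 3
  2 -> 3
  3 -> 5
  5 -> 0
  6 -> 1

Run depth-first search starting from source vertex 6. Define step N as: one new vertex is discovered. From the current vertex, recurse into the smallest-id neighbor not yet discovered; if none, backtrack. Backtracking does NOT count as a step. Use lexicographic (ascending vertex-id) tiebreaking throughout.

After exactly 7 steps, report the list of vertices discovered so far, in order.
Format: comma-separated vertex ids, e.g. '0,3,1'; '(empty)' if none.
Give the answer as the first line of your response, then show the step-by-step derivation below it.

6,1,3,5,0,2,4

step 1: discover 6; path=6; order=6
step 2: discover 1; path=6>1; order=6,1
step 3: discover 3; path=6>1>3; order=6,1,3
step 4: discover 5; path=6>1>3>5; order=6,1,3,5
step 5: discover 0; path=6>1>3>5>0; order=6,1,3,5,0
step 6: discover 2; path=6>1>3>5>0>2; order=6,1,3,5,0,2
step 7: discover 4; path=6>1>3>5>0>4; order=6,1,3,5,0,2,4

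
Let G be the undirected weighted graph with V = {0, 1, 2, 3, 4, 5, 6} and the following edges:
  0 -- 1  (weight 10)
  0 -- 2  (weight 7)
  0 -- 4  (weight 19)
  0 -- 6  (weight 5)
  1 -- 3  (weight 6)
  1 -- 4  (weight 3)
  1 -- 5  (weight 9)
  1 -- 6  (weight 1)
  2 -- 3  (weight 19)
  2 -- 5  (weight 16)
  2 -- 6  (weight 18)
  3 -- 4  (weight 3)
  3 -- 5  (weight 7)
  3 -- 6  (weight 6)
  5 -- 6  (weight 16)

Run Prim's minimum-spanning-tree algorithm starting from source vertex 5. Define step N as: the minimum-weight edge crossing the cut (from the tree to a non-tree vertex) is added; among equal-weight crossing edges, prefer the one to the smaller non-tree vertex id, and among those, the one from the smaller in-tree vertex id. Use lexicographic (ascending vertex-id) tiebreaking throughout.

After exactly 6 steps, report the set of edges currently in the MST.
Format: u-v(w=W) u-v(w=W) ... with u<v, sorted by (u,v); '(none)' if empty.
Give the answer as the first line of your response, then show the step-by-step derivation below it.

0-2(w=7) 0-6(w=5) 1-4(w=3) 1-6(w=1) 3-4(w=3) 3-5(w=7)

step 1: add edge 3-5 (w=7); MST = {3-5(w=7)}
step 2: add edge 3-4 (w=3); MST = {3-4(w=3) 3-5(w=7)}
step 3: add edge 1-4 (w=3); MST = {1-4(w=3) 3-4(w=3) 3-5(w=7)}
step 4: add edge 1-6 (w=1); MST = {1-4(w=3) 1-6(w=1) 3-4(w=3) 3-5(w=7)}
step 5: add edge 0-6 (w=5); MST = {0-6(w=5) 1-4(w=3) 1-6(w=1) 3-4(w=3) 3-5(w=7)}
step 6: add edge 0-2 (w=7); MST = {0-2(w=7) 0-6(w=5) 1-4(w=3) 1-6(w=1) 3-4(w=3) 3-5(w=7)}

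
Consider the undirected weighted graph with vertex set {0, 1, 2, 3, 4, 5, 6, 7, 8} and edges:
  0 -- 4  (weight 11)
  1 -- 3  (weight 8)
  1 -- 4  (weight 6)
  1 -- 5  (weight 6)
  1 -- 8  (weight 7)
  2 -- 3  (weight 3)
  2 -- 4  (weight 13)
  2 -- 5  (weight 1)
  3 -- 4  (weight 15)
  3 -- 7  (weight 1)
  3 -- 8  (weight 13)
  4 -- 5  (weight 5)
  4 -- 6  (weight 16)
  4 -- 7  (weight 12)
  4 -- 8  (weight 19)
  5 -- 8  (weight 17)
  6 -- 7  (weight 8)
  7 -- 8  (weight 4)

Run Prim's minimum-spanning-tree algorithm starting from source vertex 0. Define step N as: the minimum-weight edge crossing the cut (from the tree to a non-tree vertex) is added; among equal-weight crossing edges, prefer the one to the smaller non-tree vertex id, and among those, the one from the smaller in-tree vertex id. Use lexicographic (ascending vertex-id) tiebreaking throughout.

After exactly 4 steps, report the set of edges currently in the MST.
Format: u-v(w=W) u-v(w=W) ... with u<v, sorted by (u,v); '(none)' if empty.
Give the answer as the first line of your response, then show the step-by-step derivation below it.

0-4(w=11) 2-3(w=3) 2-5(w=1) 4-5(w=5)

step 1: add edge 0-4 (w=11); MST = {0-4(w=11)}
step 2: add edge 4-5 (w=5); MST = {0-4(w=11) 4-5(w=5)}
step 3: add edge 2-5 (w=1); MST = {0-4(w=11) 2-5(w=1) 4-5(w=5)}
step 4: add edge 2-3 (w=3); MST = {0-4(w=11) 2-3(w=3) 2-5(w=1) 4-5(w=5)}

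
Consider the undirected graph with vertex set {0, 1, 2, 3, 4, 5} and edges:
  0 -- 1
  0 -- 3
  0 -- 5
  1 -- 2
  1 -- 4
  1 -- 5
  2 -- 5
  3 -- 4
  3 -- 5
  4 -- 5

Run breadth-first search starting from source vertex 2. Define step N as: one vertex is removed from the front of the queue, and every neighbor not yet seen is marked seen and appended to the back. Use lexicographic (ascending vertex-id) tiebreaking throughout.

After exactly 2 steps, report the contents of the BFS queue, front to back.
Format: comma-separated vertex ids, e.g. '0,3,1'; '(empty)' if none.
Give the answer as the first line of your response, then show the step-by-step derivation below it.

5,0,4

step 1: dequeue 2; queue=[1,5]; order=2
step 2: dequeue 1; queue=[5,0,4]; order=2,1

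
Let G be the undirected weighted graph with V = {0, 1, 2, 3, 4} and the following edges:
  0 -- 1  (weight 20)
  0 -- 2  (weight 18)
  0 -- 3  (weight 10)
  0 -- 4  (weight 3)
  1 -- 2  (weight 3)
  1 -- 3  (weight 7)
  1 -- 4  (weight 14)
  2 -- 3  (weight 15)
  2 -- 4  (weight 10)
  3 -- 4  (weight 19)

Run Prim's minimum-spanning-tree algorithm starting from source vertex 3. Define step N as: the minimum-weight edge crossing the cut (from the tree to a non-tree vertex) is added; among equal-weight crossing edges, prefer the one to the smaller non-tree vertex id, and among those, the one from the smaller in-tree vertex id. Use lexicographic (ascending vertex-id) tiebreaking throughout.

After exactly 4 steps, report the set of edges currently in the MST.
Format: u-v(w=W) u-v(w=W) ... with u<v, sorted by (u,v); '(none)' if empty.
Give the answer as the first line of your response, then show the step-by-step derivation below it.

0-3(w=10) 0-4(w=3) 1-2(w=3) 1-3(w=7)

step 1: add edge 1-3 (w=7); MST = {1-3(w=7)}
step 2: add edge 1-2 (w=3); MST = {1-2(w=3) 1-3(w=7)}
step 3: add edge 0-3 (w=10); MST = {0-3(w=10) 1-2(w=3) 1-3(w=7)}
step 4: add edge 0-4 (w=3); MST = {0-3(w=10) 0-4(w=3) 1-2(w=3) 1-3(w=7)}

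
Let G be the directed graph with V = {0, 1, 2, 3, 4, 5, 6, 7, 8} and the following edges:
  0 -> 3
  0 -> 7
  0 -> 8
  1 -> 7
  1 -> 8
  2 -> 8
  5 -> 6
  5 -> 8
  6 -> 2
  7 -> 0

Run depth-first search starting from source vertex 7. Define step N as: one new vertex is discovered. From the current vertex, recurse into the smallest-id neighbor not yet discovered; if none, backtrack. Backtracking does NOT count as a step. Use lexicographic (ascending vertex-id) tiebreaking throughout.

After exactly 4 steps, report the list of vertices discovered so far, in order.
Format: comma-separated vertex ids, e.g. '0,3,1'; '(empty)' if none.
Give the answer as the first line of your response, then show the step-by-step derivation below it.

7,0,3,8

step 1: discover 7; path=7; order=7
step 2: discover 0; path=7>0; order=7,0
step 3: discover 3; path=7>0>3; order=7,0,3
step 4: discover 8; path=7>0>8; order=7,0,3,8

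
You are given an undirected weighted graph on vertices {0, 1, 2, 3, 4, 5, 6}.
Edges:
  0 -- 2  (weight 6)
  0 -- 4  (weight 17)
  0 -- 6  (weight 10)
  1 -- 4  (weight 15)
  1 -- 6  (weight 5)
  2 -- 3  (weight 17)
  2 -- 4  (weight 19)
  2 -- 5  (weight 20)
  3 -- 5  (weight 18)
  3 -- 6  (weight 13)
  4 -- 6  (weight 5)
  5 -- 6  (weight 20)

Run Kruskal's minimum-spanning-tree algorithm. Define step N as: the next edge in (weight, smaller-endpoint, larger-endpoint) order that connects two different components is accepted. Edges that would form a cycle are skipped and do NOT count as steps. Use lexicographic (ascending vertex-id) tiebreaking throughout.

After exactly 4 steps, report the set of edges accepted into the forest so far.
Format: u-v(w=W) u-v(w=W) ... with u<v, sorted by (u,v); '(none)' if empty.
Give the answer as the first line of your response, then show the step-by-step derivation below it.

0-2(w=6) 0-6(w=10) 1-6(w=5) 4-6(w=5)

step 1: add edge 1-6 (w=5); MST = {1-6(w=5)}
step 2: add edge 4-6 (w=5); MST = {1-6(w=5) 4-6(w=5)}
step 3: add edge 0-2 (w=6); MST = {0-2(w=6) 1-6(w=5) 4-6(w=5)}
step 4: add edge 0-6 (w=10); MST = {0-2(w=6) 0-6(w=10) 1-6(w=5) 4-6(w=5)}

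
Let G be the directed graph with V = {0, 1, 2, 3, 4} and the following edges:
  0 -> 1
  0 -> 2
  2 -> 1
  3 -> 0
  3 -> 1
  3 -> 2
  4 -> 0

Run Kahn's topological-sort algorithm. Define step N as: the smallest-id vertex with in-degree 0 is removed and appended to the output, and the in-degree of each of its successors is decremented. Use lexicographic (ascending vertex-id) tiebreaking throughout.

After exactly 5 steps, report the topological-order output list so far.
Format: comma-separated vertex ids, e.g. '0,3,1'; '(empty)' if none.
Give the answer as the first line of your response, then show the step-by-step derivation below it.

3,4,0,2,1

step 1: output 3; order=[3]; indeg=(1,2,1,0,0)
step 2: output 4; order=[3,4]; indeg=(0,2,1,0,0)
step 3: output 0; order=[3,4,0]; indeg=(0,1,0,0,0)
step 4: output 2; order=[3,4,0,2]; indeg=(0,0,0,0,0)
step 5: output 1; order=[3,4,0,2,1]; indeg=(0,0,0,0,0)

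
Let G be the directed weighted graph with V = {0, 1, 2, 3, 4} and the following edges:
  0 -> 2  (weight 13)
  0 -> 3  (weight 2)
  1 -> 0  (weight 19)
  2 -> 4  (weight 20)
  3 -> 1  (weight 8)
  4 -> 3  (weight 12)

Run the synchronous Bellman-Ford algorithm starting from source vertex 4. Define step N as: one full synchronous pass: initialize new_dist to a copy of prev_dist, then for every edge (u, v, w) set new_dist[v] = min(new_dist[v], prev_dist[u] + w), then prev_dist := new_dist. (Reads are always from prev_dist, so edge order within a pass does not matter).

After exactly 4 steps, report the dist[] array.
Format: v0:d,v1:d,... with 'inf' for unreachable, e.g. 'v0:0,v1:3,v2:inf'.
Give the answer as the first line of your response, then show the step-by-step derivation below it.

v0:39,v1:20,v2:52,v3:12,v4:0

step 1: dist = v0:inf,v1:inf,v2:inf,v3:12,v4:0
step 2: dist = v0:inf,v1:20,v2:inf,v3:12,v4:0
step 3: dist = v0:39,v1:20,v2:inf,v3:12,v4:0
step 4: dist = v0:39,v1:20,v2:52,v3:12,v4:0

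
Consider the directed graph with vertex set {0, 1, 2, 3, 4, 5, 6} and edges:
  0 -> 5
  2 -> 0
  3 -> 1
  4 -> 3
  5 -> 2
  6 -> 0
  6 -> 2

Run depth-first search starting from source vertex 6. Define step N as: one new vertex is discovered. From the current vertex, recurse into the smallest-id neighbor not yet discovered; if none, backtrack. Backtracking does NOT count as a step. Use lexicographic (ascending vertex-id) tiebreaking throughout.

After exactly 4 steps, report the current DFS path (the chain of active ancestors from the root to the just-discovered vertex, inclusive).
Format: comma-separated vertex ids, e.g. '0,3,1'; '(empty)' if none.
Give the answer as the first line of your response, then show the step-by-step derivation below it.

6,0,5,2

step 1: discover 6; path=6; order=6
step 2: discover 0; path=6>0; order=6,0
step 3: discover 5; path=6>0>5; order=6,0,5
step 4: discover 2; path=6>0>5>2; order=6,0,5,2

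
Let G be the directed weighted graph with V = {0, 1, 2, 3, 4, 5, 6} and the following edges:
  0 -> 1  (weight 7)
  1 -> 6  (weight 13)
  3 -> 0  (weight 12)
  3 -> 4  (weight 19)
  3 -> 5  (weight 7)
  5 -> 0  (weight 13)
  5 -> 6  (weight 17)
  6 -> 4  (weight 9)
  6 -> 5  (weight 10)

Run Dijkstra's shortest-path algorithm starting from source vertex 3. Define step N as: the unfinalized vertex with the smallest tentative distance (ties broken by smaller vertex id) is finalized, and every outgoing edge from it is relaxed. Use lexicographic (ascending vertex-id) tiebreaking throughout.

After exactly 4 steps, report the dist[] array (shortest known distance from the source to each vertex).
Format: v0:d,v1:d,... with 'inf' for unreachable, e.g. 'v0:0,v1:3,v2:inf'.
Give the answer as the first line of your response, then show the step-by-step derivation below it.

v0:12,v1:19,v2:inf,v3:0,v4:19,v5:7,v6:24

step 1: dist = v0:12,v1:inf,v2:inf,v3:0,v4:19,v5:7,v6:inf
step 2: dist = v0:12,v1:inf,v2:inf,v3:0,v4:19,v5:7,v6:24
step 3: dist = v0:12,v1:19,v2:inf,v3:0,v4:19,v5:7,v6:24
step 4: dist = v0:12,v1:19,v2:inf,v3:0,v4:19,v5:7,v6:24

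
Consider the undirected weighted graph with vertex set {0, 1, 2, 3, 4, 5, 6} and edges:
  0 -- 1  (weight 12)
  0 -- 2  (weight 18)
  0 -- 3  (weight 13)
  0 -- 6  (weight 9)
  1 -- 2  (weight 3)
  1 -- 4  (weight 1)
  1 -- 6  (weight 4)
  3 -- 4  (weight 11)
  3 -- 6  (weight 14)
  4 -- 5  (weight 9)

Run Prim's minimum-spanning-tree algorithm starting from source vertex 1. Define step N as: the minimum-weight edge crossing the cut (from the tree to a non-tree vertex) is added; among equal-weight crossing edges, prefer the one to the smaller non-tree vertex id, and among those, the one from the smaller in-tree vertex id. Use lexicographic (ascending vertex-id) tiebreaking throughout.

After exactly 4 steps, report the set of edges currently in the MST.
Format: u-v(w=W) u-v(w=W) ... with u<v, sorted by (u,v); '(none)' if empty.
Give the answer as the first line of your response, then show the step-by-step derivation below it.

0-6(w=9) 1-2(w=3) 1-4(w=1) 1-6(w=4)

step 1: add edge 1-4 (w=1); MST = {1-4(w=1)}
step 2: add edge 1-2 (w=3); MST = {1-2(w=3) 1-4(w=1)}
step 3: add edge 1-6 (w=4); MST = {1-2(w=3) 1-4(w=1) 1-6(w=4)}
step 4: add edge 0-6 (w=9); MST = {0-6(w=9) 1-2(w=3) 1-4(w=1) 1-6(w=4)}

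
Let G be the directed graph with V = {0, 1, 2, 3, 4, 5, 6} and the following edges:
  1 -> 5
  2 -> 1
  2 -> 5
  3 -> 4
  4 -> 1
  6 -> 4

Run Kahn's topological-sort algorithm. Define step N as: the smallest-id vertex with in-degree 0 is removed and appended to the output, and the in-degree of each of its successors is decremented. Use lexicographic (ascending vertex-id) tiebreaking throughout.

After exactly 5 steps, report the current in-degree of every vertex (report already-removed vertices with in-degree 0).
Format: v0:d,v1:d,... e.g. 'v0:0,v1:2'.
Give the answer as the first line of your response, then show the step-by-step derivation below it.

v0:0,v1:0,v2:0,v3:0,v4:0,v5:1,v6:0

step 1: output 0; order=[0]; indeg=(0,2,0,0,2,2,0)
step 2: output 2; order=[0,2]; indeg=(0,1,0,0,2,1,0)
step 3: output 3; order=[0,2,3]; indeg=(0,1,0,0,1,1,0)
step 4: output 6; order=[0,2,3,6]; indeg=(0,1,0,0,0,1,0)
step 5: output 4; order=[0,2,3,6,4]; indeg=(0,0,0,0,0,1,0)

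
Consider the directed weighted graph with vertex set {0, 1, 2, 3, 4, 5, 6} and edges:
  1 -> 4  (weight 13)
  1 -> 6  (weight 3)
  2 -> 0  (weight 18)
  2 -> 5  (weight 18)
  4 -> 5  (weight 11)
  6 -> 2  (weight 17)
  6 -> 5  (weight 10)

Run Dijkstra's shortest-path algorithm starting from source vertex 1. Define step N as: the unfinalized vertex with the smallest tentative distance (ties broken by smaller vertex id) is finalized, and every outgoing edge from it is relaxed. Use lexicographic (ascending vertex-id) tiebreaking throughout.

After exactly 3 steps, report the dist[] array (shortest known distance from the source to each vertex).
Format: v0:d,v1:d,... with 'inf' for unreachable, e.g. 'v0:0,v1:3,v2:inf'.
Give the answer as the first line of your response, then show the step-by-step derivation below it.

v0:inf,v1:0,v2:20,v3:inf,v4:13,v5:13,v6:3

step 1: dist = v0:inf,v1:0,v2:inf,v3:inf,v4:13,v5:inf,v6:3
step 2: dist = v0:inf,v1:0,v2:20,v3:inf,v4:13,v5:13,v6:3
step 3: dist = v0:inf,v1:0,v2:20,v3:inf,v4:13,v5:13,v6:3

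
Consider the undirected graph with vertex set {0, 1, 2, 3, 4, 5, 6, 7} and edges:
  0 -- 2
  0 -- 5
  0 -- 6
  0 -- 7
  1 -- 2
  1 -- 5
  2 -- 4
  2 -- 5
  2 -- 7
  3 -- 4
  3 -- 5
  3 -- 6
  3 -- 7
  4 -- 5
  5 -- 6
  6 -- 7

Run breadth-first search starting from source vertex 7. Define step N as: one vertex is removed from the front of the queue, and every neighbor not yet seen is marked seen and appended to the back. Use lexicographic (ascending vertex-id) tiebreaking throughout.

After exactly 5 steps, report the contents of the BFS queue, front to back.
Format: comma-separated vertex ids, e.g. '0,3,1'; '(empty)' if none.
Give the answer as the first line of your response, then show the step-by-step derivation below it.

5,1,4

step 1: dequeue 7; queue=[0,2,3,6]; order=7
step 2: dequeue 0; queue=[2,3,6,5]; order=7,0
step 3: dequeue 2; queue=[3,6,5,1,4]; order=7,0,2
step 4: dequeue 3; queue=[6,5,1,4]; order=7,0,2,3
step 5: dequeue 6; queue=[5,1,4]; order=7,0,2,3,6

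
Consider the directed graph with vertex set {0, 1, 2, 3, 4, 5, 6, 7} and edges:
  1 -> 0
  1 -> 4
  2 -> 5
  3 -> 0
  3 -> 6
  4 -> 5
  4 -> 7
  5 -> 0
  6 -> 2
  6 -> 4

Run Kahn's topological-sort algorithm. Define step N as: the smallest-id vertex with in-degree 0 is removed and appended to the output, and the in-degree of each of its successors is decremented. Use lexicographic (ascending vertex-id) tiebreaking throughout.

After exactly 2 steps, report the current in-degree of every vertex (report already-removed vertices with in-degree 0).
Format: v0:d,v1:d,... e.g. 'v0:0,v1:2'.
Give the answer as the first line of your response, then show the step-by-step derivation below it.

v0:1,v1:0,v2:1,v3:0,v4:1,v5:2,v6:0,v7:1

step 1: output 1; order=[1]; indeg=(2,0,1,0,1,2,1,1)
step 2: output 3; order=[1,3]; indeg=(1,0,1,0,1,2,0,1)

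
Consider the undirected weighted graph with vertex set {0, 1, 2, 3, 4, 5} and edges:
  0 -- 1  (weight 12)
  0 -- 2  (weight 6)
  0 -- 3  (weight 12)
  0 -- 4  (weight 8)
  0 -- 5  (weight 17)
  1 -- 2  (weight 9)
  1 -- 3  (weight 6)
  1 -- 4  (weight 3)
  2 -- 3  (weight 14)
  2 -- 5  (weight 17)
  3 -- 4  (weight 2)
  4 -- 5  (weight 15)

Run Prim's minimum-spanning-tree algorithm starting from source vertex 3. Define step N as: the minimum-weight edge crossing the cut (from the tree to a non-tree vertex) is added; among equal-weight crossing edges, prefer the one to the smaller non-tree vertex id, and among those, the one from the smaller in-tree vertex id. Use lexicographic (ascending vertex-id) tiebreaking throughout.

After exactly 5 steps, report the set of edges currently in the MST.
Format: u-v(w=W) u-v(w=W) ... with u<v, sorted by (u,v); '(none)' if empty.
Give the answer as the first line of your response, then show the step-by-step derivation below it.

0-2(w=6) 0-4(w=8) 1-4(w=3) 3-4(w=2) 4-5(w=15)

step 1: add edge 3-4 (w=2); MST = {3-4(w=2)}
step 2: add edge 1-4 (w=3); MST = {1-4(w=3) 3-4(w=2)}
step 3: add edge 0-4 (w=8); MST = {0-4(w=8) 1-4(w=3) 3-4(w=2)}
step 4: add edge 0-2 (w=6); MST = {0-2(w=6) 0-4(w=8) 1-4(w=3) 3-4(w=2)}
step 5: add edge 4-5 (w=15); MST = {0-2(w=6) 0-4(w=8) 1-4(w=3) 3-4(w=2) 4-5(w=15)}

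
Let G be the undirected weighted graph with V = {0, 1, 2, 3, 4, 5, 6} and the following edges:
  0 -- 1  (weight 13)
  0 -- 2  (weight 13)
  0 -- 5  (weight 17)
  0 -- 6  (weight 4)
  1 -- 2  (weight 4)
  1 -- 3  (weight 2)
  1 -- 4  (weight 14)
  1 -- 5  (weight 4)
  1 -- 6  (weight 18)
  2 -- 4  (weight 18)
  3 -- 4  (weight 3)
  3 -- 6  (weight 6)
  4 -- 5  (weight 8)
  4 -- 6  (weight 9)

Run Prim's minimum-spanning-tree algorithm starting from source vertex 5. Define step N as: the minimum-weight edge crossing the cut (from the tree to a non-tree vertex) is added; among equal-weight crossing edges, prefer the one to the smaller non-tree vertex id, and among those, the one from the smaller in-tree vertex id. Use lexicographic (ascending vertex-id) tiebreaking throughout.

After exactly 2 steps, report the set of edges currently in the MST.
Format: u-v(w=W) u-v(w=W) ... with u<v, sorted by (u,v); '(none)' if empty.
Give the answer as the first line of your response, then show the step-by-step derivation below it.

1-3(w=2) 1-5(w=4)

step 1: add edge 1-5 (w=4); MST = {1-5(w=4)}
step 2: add edge 1-3 (w=2); MST = {1-3(w=2) 1-5(w=4)}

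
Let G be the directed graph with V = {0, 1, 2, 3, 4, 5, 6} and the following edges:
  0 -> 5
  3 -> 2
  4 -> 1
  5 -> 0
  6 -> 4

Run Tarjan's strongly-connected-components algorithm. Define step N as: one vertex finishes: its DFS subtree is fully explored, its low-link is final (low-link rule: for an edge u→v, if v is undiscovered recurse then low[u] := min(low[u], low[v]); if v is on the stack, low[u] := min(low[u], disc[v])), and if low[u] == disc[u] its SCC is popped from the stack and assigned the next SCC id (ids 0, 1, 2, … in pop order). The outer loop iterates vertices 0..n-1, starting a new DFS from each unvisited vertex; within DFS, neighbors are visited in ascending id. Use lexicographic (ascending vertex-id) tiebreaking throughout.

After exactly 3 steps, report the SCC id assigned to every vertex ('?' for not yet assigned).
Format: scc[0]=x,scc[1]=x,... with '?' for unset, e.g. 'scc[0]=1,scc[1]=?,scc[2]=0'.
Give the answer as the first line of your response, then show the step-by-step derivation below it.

scc[0]=0,scc[1]=1,scc[2]=?,scc[3]=?,scc[4]=?,scc[5]=0,scc[6]=?

step 1: low=(low[0]=0,low[1]=?,low[2]=?,low[3]=?,low[4]=?,low[5]=0,low[6]=?); scc=(scc[0]=?,scc[1]=?,scc[2]=?,scc[3]=?,scc[4]=?,scc[5]=?,scc[6]=?)
step 2: low=(low[0]=0,low[1]=?,low[2]=?,low[3]=?,low[4]=?,low[5]=0,low[6]=?); scc=(scc[0]=0,scc[1]=?,scc[2]=?,scc[3]=?,scc[4]=?,scc[5]=0,scc[6]=?)
step 3: low=(low[0]=0,low[1]=2,low[2]=?,low[3]=?,low[4]=?,low[5]=0,low[6]=?); scc=(scc[0]=0,scc[1]=1,scc[2]=?,scc[3]=?,scc[4]=?,scc[5]=0,scc[6]=?)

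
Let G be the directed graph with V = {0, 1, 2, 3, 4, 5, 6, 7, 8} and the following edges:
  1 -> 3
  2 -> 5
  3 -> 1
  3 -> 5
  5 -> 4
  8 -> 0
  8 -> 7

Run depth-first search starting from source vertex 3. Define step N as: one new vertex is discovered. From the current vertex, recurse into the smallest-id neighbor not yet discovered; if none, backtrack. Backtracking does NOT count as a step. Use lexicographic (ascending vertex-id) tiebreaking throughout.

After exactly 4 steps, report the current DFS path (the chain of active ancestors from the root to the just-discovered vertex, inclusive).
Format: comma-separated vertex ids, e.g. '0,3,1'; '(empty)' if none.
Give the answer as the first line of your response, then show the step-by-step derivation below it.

3,5,4

step 1: discover 3; path=3; order=3
step 2: discover 1; path=3>1; order=3,1
step 3: discover 5; path=3>5; order=3,1,5
step 4: discover 4; path=3>5>4; order=3,1,5,4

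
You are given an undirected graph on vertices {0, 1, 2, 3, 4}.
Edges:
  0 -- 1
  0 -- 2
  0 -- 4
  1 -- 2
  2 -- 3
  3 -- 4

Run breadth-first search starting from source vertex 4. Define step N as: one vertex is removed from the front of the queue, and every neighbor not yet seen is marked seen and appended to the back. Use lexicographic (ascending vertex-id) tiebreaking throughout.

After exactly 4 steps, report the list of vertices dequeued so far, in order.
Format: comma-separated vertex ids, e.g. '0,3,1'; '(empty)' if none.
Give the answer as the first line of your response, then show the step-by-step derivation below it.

4,0,3,1

step 1: dequeue 4; queue=[0,3]; order=4
step 2: dequeue 0; queue=[3,1,2]; order=4,0
step 3: dequeue 3; queue=[1,2]; order=4,0,3
step 4: dequeue 1; queue=[2]; order=4,0,3,1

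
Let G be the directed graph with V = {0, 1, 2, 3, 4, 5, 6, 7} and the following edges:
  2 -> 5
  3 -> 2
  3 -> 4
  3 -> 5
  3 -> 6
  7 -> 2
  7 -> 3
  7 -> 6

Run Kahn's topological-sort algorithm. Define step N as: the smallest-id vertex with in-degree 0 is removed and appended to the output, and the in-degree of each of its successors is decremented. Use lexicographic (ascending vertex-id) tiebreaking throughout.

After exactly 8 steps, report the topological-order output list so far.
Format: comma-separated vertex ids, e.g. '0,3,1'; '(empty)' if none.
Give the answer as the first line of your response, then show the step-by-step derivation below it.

0,1,7,3,2,4,5,6

step 1: output 0; order=[0]; indeg=(0,0,2,1,1,2,2,0)
step 2: output 1; order=[0,1]; indeg=(0,0,2,1,1,2,2,0)
step 3: output 7; order=[0,1,7]; indeg=(0,0,1,0,1,2,1,0)
step 4: output 3; order=[0,1,7,3]; indeg=(0,0,0,0,0,1,0,0)
step 5: output 2; order=[0,1,7,3,2]; indeg=(0,0,0,0,0,0,0,0)
step 6: output 4; order=[0,1,7,3,2,4]; indeg=(0,0,0,0,0,0,0,0)
step 7: output 5; order=[0,1,7,3,2,4,5]; indeg=(0,0,0,0,0,0,0,0)
step 8: output 6; order=[0,1,7,3,2,4,5,6]; indeg=(0,0,0,0,0,0,0,0)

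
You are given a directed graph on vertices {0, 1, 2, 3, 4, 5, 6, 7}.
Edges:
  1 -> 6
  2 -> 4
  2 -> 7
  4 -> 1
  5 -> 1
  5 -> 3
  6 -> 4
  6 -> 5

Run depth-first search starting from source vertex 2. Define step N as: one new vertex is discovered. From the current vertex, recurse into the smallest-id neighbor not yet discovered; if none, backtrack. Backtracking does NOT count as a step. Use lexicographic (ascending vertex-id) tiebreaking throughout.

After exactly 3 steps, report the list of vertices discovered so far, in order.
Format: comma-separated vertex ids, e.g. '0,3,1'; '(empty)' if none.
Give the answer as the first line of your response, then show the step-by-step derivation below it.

2,4,1

step 1: discover 2; path=2; order=2
step 2: discover 4; path=2>4; order=2,4
step 3: discover 1; path=2>4>1; order=2,4,1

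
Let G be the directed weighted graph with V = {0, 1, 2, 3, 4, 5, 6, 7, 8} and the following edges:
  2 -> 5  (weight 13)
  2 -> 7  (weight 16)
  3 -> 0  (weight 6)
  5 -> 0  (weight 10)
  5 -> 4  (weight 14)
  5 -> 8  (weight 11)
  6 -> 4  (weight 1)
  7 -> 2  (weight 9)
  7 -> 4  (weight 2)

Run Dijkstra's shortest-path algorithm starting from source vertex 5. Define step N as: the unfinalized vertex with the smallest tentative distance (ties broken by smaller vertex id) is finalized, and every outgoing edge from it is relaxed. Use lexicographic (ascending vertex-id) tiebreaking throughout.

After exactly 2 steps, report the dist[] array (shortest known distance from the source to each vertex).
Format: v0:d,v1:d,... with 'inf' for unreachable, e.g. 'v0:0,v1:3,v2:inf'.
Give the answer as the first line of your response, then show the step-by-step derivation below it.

v0:10,v1:inf,v2:inf,v3:inf,v4:14,v5:0,v6:inf,v7:inf,v8:11

step 1: dist = v0:10,v1:inf,v2:inf,v3:inf,v4:14,v5:0,v6:inf,v7:inf,v8:11
step 2: dist = v0:10,v1:inf,v2:inf,v3:inf,v4:14,v5:0,v6:inf,v7:inf,v8:11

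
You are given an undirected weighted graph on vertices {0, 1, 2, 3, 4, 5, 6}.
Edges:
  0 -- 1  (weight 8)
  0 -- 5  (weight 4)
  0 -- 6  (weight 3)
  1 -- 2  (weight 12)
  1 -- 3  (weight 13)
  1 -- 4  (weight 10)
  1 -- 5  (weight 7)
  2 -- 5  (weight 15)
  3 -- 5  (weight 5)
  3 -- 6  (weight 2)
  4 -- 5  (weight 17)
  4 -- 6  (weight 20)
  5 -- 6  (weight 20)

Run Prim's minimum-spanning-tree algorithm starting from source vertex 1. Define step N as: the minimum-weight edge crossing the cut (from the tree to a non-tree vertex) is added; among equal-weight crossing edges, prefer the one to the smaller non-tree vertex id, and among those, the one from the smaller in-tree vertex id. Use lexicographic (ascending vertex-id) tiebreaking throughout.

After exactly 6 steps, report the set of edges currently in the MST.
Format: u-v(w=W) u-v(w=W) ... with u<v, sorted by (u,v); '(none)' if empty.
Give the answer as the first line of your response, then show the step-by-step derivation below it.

0-5(w=4) 0-6(w=3) 1-2(w=12) 1-4(w=10) 1-5(w=7) 3-6(w=2)

step 1: add edge 1-5 (w=7); MST = {1-5(w=7)}
step 2: add edge 0-5 (w=4); MST = {0-5(w=4) 1-5(w=7)}
step 3: add edge 0-6 (w=3); MST = {0-5(w=4) 0-6(w=3) 1-5(w=7)}
step 4: add edge 3-6 (w=2); MST = {0-5(w=4) 0-6(w=3) 1-5(w=7) 3-6(w=2)}
step 5: add edge 1-4 (w=10); MST = {0-5(w=4) 0-6(w=3) 1-4(w=10) 1-5(w=7) 3-6(w=2)}
step 6: add edge 1-2 (w=12); MST = {0-5(w=4) 0-6(w=3) 1-2(w=12) 1-4(w=10) 1-5(w=7) 3-6(w=2)}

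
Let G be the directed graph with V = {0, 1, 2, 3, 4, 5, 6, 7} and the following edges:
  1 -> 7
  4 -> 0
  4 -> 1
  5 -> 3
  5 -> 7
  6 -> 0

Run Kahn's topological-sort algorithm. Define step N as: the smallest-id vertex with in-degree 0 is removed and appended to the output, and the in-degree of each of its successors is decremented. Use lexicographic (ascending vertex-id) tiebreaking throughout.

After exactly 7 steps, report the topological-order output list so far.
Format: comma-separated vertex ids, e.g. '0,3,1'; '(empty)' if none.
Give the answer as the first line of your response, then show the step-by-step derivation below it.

2,4,1,5,3,6,0

step 1: output 2; order=[2]; indeg=(2,1,0,1,0,0,0,2)
step 2: output 4; order=[2,4]; indeg=(1,0,0,1,0,0,0,2)
step 3: output 1; order=[2,4,1]; indeg=(1,0,0,1,0,0,0,1)
step 4: output 5; order=[2,4,1,5]; indeg=(1,0,0,0,0,0,0,0)
step 5: output 3; order=[2,4,1,5,3]; indeg=(1,0,0,0,0,0,0,0)
step 6: output 6; order=[2,4,1,5,3,6]; indeg=(0,0,0,0,0,0,0,0)
step 7: output 0; order=[2,4,1,5,3,6,0]; indeg=(0,0,0,0,0,0,0,0)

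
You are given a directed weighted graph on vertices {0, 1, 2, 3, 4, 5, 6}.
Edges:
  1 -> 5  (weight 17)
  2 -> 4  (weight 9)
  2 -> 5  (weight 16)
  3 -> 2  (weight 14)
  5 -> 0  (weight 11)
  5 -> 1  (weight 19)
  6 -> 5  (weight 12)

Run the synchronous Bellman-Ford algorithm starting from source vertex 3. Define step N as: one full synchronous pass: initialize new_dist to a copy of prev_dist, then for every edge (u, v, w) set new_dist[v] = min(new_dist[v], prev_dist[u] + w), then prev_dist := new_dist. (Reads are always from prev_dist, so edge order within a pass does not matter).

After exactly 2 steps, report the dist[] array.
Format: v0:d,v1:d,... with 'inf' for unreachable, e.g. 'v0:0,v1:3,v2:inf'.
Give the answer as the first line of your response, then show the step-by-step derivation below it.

v0:inf,v1:inf,v2:14,v3:0,v4:23,v5:30,v6:inf

step 1: dist = v0:inf,v1:inf,v2:14,v3:0,v4:inf,v5:inf,v6:inf
step 2: dist = v0:inf,v1:inf,v2:14,v3:0,v4:23,v5:30,v6:inf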